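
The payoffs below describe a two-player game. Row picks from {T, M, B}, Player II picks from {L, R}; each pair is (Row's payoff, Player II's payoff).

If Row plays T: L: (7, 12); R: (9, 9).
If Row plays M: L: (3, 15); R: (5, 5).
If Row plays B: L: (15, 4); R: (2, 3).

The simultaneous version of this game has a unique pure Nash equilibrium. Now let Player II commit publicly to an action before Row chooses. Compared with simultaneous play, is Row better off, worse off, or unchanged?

worse off

Solve by backward induction (Player II leads).
- L: Row compares 7, 3, 15 and picks B; Player II would get 4.
- R: Row compares 9, 5, 2 and picks T; Player II would get 9.
Maximizing over 4, 9, Player II chooses R. Subgame-perfect outcome: (T, R) with payoffs (9, 9).
Under simultaneous play:
Row's best replies: L→B; R→T.
Player II's best replies: T→L; M→L; B→L.
Only (B, L) has each player best-responding; Nash payoffs (15, 4).
Row earns 9 sequentially versus 15 at the Nash outcome: worse off.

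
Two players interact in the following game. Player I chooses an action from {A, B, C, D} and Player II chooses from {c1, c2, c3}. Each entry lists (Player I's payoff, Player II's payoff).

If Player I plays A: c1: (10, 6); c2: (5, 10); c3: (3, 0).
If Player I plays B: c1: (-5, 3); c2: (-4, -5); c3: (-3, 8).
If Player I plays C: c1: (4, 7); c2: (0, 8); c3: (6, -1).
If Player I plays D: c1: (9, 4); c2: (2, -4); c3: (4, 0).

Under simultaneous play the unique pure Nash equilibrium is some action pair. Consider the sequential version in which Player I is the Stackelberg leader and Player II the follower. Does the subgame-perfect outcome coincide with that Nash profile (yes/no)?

Player II best-responds to each possible Player I move:
- A → Player II plays c2 (best of 6, 10, 0); Player I gets 5.
- B → Player II plays c3 (best of 3, -5, 8); Player I gets -3.
- C → Player II plays c2 (best of 7, 8, -1); Player I gets 0.
- D → Player II plays c1 (best of 4, -4, 0); Player I gets 9.
Among 5, -3, 0, 9, the best is 9 at D. Subgame-perfect outcome: (D, c1) with payoffs (9, 4).
Under simultaneous play:
Player I's best replies: c1→A; c2→A; c3→C.
Player II's best replies: A→c2; B→c3; C→c2; D→c1.
Only (A, c2) has each player best-responding; Nash payoffs (5, 10).
Sequential outcome (D, c1) differs from the Nash profile (A, c2).

no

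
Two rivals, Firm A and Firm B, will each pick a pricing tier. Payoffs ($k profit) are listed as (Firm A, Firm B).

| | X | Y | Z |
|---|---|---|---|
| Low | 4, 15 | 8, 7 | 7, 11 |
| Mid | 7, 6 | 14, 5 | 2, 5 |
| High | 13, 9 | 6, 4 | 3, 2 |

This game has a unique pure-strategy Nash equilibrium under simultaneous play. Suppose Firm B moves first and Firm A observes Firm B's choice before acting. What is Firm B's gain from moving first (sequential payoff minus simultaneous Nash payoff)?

Firm A best-responds to each possible Firm B move:
- X: BR = High, leader payoff 9.
- Y: BR = Mid, leader payoff 5.
- Z: BR = Low, leader payoff 11.
Maximizing over 9, 5, 11, Firm B chooses Z. Subgame-perfect outcome: (Low, Z) with payoffs (7, 11).
Now find the simultaneous Nash equilibrium.
Firm A's best replies: X→High; Y→Mid; Z→Low.
Firm B's best replies: Low→X; Mid→X; High→X.
Only (High, X) has each player best-responding; Nash payoffs (13, 9).
Firm B's commitment gain: 11 − 9 = 2.

2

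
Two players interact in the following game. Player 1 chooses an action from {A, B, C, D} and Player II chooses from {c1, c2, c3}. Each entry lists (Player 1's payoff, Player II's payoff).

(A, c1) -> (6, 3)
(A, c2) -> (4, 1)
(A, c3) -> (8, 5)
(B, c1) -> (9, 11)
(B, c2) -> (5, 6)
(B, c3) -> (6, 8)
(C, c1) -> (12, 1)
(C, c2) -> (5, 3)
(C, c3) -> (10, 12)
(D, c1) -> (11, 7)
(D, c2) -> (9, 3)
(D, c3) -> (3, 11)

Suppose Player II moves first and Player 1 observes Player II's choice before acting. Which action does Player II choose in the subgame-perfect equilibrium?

c3

Work backward from Player 1's decision.
- c1: Player 1 compares 6, 9, 12, 11 and picks C; Player II would get 1.
- c2: Player 1 compares 4, 5, 5, 9 and picks D; Player II would get 3.
- c3: Player 1 compares 8, 6, 10, 3 and picks C; Player II would get 12.
Among 1, 3, 12, the best is 12 at c3. Subgame-perfect outcome: (C, c3) with payoffs (10, 12).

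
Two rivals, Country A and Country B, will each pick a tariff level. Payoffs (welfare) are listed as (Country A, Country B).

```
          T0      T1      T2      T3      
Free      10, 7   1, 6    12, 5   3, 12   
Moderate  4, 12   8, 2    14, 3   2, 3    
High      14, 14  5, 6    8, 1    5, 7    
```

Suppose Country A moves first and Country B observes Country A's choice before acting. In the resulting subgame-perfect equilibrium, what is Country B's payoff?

14

Work backward from Country B's decision.
- Free → Country B plays T3 (best of 7, 6, 5, 12); Country A gets 3.
- Moderate → Country B plays T0 (best of 12, 2, 3, 3); Country A gets 4.
- High → Country B plays T0 (best of 14, 6, 1, 7); Country A gets 14.
Maximizing over 3, 4, 14, Country A chooses High. Subgame-perfect outcome: (High, T0) with payoffs (14, 14).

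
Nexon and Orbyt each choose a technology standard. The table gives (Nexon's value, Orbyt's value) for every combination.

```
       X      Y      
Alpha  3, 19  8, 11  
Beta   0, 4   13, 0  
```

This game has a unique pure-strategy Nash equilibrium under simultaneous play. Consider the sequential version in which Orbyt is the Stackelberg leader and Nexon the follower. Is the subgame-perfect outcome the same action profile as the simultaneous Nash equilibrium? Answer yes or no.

Backward induction with Orbyt moving first.
- X: BR = Alpha, leader payoff 19.
- Y: BR = Beta, leader payoff 0.
Among 19, 0, the best is 19 at X. Subgame-perfect outcome: (Alpha, X) with payoffs (3, 19).
For the simultaneous game, intersect best replies.
Nexon's best replies: X→Alpha; Y→Beta.
Orbyt's best replies: Alpha→X; Beta→X.
Only (Alpha, X) has each player best-responding; Nash payoffs (3, 19).
Sequential outcome (Alpha, X) coincides with the Nash profile (Alpha, X).

yes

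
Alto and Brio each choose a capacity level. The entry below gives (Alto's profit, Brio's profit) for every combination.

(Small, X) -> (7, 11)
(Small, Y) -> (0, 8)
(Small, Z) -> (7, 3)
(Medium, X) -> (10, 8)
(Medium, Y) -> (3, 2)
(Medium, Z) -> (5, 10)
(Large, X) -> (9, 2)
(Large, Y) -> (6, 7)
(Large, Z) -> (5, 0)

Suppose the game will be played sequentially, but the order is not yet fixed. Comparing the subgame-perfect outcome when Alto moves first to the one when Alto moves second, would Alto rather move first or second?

If Alto leads: Brio's best replies are Small→X, Medium→Z, Large→Y; Alto's induced payoffs 7, 5, 6; outcome (Small, X), payoffs (7, 11).
If Brio leads: Alto's best replies are X→Medium, Y→Large, Z→Small; Brio's induced payoffs 8, 7, 3; outcome (Medium, X), payoffs (10, 8).
Alto gets 7 moving first and 10 moving second, so Alto prefers to move second.

second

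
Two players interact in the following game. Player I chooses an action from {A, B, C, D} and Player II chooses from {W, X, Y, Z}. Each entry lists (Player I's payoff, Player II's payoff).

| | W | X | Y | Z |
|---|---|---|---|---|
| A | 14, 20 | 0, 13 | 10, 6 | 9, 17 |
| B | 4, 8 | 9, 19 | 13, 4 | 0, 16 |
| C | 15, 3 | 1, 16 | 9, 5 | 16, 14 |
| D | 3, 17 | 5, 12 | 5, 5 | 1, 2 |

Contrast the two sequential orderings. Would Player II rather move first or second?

If Player I leads: Player II's best replies are A→W, B→X, C→X, D→W; Player I's induced payoffs 14, 9, 1, 3; outcome (A, W), payoffs (14, 20).
If Player II leads: Player I's best replies are W→C, X→B, Y→B, Z→C; Player II's induced payoffs 3, 19, 4, 14; outcome (B, X), payoffs (9, 19).
Player II gets 19 moving first and 20 moving second, so Player II prefers to move second.

second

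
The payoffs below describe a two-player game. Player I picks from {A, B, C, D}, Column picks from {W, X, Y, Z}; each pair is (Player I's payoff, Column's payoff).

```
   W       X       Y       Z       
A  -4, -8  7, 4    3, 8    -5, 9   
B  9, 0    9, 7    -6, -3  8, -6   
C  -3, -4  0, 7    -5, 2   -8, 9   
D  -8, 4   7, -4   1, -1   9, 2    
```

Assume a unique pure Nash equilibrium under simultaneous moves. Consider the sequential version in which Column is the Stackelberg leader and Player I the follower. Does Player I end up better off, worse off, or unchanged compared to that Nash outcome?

Backward induction with Column moving first.
- W: BR = B, leader payoff 0.
- X: BR = B, leader payoff 7.
- Y: BR = A, leader payoff 8.
- Z: BR = D, leader payoff 2.
Column's induced payoffs are 0, 7, 8, 2, so Column commits to Y. Subgame-perfect outcome: (A, Y) with payoffs (3, 8).
Under simultaneous play:
Player I's best replies: W→B; X→B; Y→A; Z→D.
Column's best replies: A→Z; B→X; C→Z; D→W.
The unique mutual best reply is (B, X), giving (9, 7).
Player I earns 3 sequentially versus 9 at the Nash outcome: worse off.

worse off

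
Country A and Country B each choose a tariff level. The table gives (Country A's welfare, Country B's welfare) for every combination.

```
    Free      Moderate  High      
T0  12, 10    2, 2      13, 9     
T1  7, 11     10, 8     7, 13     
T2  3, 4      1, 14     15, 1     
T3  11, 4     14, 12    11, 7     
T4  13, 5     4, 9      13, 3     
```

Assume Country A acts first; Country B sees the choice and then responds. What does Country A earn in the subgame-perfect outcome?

14

Solve by backward induction (Country A leads).
- T0: Country B compares 10, 2, 9 and picks Free; Country A would get 12.
- T1: Country B compares 11, 8, 13 and picks High; Country A would get 7.
- T2: Country B compares 4, 14, 1 and picks Moderate; Country A would get 1.
- T3: Country B compares 4, 12, 7 and picks Moderate; Country A would get 14.
- T4: Country B compares 5, 9, 3 and picks Moderate; Country A would get 4.
Maximizing over 12, 7, 1, 14, 4, Country A chooses T3. Subgame-perfect outcome: (T3, Moderate) with payoffs (14, 12).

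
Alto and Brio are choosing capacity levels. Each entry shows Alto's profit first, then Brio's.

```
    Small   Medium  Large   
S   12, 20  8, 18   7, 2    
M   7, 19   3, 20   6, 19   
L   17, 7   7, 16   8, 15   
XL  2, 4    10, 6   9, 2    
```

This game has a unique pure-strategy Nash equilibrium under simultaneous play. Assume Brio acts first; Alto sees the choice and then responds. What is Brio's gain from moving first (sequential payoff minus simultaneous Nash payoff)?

1

Work backward from Alto's decision.
- Small → Alto plays L (best of 12, 7, 17, 2); Brio gets 7.
- Medium → Alto plays XL (best of 8, 3, 7, 10); Brio gets 6.
- Large → Alto plays XL (best of 7, 6, 8, 9); Brio gets 2.
Maximizing over 7, 6, 2, Brio chooses Small. Subgame-perfect outcome: (L, Small) with payoffs (17, 7).
For the simultaneous game, intersect best replies.
Alto's best replies: Small→L; Medium→XL; Large→XL.
Brio's best replies: S→Small; M→Medium; L→Medium; XL→Medium.
Only (XL, Medium) has each player best-responding; Nash payoffs (10, 6).
Brio's commitment gain: 7 − 6 = 1.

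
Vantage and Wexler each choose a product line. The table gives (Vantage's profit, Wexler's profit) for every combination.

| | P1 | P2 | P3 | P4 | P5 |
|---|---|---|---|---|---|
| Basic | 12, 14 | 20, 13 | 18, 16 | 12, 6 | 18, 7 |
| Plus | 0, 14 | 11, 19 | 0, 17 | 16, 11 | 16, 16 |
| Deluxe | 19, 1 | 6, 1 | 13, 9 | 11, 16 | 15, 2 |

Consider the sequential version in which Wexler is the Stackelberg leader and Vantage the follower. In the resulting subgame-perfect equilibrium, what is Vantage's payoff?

Work backward from Vantage's decision.
- P1: BR = Deluxe, leader payoff 1.
- P2: BR = Basic, leader payoff 13.
- P3: BR = Basic, leader payoff 16.
- P4: BR = Plus, leader payoff 11.
- P5: BR = Basic, leader payoff 7.
Among 1, 13, 16, 11, 7, the best is 16 at P3. Subgame-perfect outcome: (Basic, P3) with payoffs (18, 16).

18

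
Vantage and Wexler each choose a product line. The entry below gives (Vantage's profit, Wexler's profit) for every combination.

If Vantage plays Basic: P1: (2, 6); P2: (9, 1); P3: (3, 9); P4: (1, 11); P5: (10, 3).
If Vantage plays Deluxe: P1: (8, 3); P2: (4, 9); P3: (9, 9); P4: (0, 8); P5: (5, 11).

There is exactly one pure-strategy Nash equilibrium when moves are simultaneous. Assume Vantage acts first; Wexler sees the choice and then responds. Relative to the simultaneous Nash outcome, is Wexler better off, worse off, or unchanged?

unchanged

Backward induction with Vantage moving first.
- Basic: BR = P4, leader payoff 1.
- Deluxe: BR = P5, leader payoff 5.
Vantage's induced payoffs are 1, 5, so Vantage commits to Deluxe. Subgame-perfect outcome: (Deluxe, P5) with payoffs (5, 11).
Now find the simultaneous Nash equilibrium.
Vantage's best replies: P1→Deluxe; P2→Basic; P3→Deluxe; P4→Basic; P5→Basic.
Wexler's best replies: Basic→P4; Deluxe→P5.
The unique mutual best reply is (Basic, P4), giving (1, 11).
Wexler earns 11 sequentially versus 11 at the Nash outcome: unchanged.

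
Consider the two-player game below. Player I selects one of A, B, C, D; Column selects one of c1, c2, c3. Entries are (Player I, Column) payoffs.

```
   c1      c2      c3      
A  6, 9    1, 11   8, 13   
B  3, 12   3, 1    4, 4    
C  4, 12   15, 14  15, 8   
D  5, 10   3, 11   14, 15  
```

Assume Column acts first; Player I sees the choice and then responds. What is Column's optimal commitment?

Work backward from Player I's decision.
- c1: Player I compares 6, 3, 4, 5 and picks A; Column would get 9.
- c2: Player I compares 1, 3, 15, 3 and picks C; Column would get 14.
- c3: Player I compares 8, 4, 15, 14 and picks C; Column would get 8.
Among 9, 14, 8, the best is 14 at c2. Subgame-perfect outcome: (C, c2) with payoffs (15, 14).

c2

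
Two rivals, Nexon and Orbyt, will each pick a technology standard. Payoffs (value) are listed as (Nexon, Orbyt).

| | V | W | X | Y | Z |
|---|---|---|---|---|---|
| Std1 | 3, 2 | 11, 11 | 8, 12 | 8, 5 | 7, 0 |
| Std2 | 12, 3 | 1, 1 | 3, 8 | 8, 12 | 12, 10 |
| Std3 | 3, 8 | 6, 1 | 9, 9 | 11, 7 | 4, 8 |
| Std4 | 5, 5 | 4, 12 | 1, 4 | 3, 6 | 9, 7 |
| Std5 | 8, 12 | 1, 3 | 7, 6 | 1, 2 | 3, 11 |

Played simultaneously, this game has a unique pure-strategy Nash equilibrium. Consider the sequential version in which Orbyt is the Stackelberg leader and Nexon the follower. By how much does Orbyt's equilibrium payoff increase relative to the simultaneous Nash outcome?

2

Work backward from Nexon's decision.
- V → Nexon plays Std2 (best of 3, 12, 3, 5, 8); Orbyt gets 3.
- W → Nexon plays Std1 (best of 11, 1, 6, 4, 1); Orbyt gets 11.
- X → Nexon plays Std3 (best of 8, 3, 9, 1, 7); Orbyt gets 9.
- Y → Nexon plays Std3 (best of 8, 8, 11, 3, 1); Orbyt gets 7.
- Z → Nexon plays Std2 (best of 7, 12, 4, 9, 3); Orbyt gets 10.
Orbyt's induced payoffs are 3, 11, 9, 7, 10, so Orbyt commits to W. Subgame-perfect outcome: (Std1, W) with payoffs (11, 11).
Under simultaneous play:
Nexon's best replies: V→Std2; W→Std1; X→Std3; Y→Std3; Z→Std2.
Orbyt's best replies: Std1→X; Std2→Y; Std3→X; Std4→W; Std5→V.
Only (Std3, X) has each player best-responding; Nash payoffs (9, 9).
Orbyt's commitment gain: 11 − 9 = 2.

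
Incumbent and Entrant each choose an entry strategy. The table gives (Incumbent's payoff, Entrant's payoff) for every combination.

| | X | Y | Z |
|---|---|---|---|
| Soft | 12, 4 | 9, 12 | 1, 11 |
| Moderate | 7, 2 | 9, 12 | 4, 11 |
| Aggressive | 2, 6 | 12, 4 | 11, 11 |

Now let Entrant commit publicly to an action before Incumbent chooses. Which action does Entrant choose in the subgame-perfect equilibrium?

Work backward from Incumbent's decision.
- X: BR = Soft, leader payoff 4.
- Y: BR = Aggressive, leader payoff 4.
- Z: BR = Aggressive, leader payoff 11.
Entrant's induced payoffs are 4, 4, 11, so Entrant commits to Z. Subgame-perfect outcome: (Aggressive, Z) with payoffs (11, 11).

Z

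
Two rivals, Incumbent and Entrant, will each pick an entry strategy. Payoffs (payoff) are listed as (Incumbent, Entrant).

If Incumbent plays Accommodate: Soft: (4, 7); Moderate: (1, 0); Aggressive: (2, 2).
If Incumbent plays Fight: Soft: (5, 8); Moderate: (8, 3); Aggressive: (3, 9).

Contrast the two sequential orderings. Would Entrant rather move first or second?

first

If Incumbent leads: Entrant's best replies are Accommodate→Soft, Fight→Aggressive; Incumbent's induced payoffs 4, 3; outcome (Accommodate, Soft), payoffs (4, 7).
If Entrant leads: Incumbent's best replies are Soft→Fight, Moderate→Fight, Aggressive→Fight; Entrant's induced payoffs 8, 3, 9; outcome (Fight, Aggressive), payoffs (3, 9).
Entrant gets 9 moving first and 7 moving second, so Entrant prefers to move first.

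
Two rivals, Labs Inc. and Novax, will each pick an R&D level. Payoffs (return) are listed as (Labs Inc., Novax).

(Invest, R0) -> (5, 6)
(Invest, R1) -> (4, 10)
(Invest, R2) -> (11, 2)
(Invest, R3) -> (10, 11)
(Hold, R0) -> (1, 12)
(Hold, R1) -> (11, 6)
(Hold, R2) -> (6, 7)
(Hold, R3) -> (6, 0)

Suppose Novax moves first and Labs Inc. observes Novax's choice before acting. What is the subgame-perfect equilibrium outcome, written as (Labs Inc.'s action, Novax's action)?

(Invest, R3)

Work backward from Labs Inc.'s decision.
- R0: BR = Invest, leader payoff 6.
- R1: BR = Hold, leader payoff 6.
- R2: BR = Invest, leader payoff 2.
- R3: BR = Invest, leader payoff 11.
Maximizing over 6, 6, 2, 11, Novax chooses R3. Subgame-perfect outcome: (Invest, R3) with payoffs (10, 11).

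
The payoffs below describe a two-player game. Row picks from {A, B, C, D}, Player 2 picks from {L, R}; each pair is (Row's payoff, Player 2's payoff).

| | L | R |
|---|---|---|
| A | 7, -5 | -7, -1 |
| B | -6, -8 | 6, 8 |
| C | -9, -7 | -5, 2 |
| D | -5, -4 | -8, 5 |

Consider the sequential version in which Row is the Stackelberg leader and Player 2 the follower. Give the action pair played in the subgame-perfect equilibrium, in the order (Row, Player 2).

Work backward from Player 2's decision.
- A: BR = R, leader payoff -7.
- B: BR = R, leader payoff 6.
- C: BR = R, leader payoff -5.
- D: BR = R, leader payoff -8.
Maximizing over -7, 6, -5, -8, Row chooses B. Subgame-perfect outcome: (B, R) with payoffs (6, 8).

(B, R)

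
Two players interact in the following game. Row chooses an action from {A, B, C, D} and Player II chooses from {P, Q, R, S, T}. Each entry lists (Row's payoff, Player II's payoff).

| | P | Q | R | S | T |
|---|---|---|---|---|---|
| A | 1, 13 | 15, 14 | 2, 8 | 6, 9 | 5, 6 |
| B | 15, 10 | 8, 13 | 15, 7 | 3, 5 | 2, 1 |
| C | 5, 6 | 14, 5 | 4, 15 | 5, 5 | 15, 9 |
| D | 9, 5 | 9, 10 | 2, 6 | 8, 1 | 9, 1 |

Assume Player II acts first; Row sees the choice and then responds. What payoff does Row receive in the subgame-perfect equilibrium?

Backward induction with Player II moving first.
- P: BR = B, leader payoff 10.
- Q: BR = A, leader payoff 14.
- R: BR = B, leader payoff 7.
- S: BR = D, leader payoff 1.
- T: BR = C, leader payoff 9.
Among 10, 14, 7, 1, 9, the best is 14 at Q. Subgame-perfect outcome: (A, Q) with payoffs (15, 14).

15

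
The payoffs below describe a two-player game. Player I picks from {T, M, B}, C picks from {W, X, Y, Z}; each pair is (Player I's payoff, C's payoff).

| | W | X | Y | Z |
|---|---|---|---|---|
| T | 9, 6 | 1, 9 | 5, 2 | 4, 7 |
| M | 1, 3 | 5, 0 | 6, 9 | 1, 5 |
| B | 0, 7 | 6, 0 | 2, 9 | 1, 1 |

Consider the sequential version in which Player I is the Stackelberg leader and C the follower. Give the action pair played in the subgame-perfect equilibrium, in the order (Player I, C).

(M, Y)

Work backward from C's decision.
- T → C plays X (best of 6, 9, 2, 7); Player I gets 1.
- M → C plays Y (best of 3, 0, 9, 5); Player I gets 6.
- B → C plays Y (best of 7, 0, 9, 1); Player I gets 2.
Maximizing over 1, 6, 2, Player I chooses M. Subgame-perfect outcome: (M, Y) with payoffs (6, 9).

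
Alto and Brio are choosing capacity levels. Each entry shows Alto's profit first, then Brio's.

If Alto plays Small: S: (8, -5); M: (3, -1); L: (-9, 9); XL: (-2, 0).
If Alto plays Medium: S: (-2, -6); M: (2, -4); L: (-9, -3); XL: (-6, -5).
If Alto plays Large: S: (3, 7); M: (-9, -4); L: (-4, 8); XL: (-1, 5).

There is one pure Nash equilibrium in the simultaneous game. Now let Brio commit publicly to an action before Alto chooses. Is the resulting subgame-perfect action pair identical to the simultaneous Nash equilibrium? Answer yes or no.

yes

Alto best-responds to each possible Brio move:
- S: Alto compares 8, -2, 3 and picks Small; Brio would get -5.
- M: Alto compares 3, 2, -9 and picks Small; Brio would get -1.
- L: Alto compares -9, -9, -4 and picks Large; Brio would get 8.
- XL: Alto compares -2, -6, -1 and picks Large; Brio would get 5.
Brio's induced payoffs are -5, -1, 8, 5, so Brio commits to L. Subgame-perfect outcome: (Large, L) with payoffs (-4, 8).
Under simultaneous play:
Alto's best replies: S→Small; M→Small; L→Large; XL→Large.
Brio's best replies: Small→L; Medium→L; Large→L.
Only (Large, L) has each player best-responding; Nash payoffs (-4, 8).
Sequential outcome (Large, L) coincides with the Nash profile (Large, L).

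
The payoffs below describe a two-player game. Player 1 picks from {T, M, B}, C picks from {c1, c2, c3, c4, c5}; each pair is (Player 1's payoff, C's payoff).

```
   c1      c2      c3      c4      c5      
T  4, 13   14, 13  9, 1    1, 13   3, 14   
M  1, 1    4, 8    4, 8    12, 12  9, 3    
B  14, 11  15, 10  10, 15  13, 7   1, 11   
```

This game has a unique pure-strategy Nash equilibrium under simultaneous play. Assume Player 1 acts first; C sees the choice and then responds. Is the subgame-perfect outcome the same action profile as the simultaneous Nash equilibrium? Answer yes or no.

Work backward from C's decision.
- T: BR = c5, leader payoff 3.
- M: BR = c4, leader payoff 12.
- B: BR = c3, leader payoff 10.
Among 3, 12, 10, the best is 12 at M. Subgame-perfect outcome: (M, c4) with payoffs (12, 12).
For the simultaneous game, intersect best replies.
Player 1's best replies: c1→B; c2→B; c3→B; c4→B; c5→M.
C's best replies: T→c5; M→c4; B→c3.
Only (B, c3) has each player best-responding; Nash payoffs (10, 15).
Sequential outcome (M, c4) differs from the Nash profile (B, c3).

no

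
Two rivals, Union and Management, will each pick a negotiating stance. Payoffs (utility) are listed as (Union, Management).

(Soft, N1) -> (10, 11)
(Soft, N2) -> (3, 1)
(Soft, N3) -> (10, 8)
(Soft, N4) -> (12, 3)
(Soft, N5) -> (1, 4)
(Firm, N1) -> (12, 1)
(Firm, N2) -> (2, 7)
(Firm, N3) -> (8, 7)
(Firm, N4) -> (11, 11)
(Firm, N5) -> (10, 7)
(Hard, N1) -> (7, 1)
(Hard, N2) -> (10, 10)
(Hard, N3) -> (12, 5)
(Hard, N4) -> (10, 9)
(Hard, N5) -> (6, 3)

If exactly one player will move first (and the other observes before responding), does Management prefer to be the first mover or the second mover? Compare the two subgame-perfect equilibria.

If Union leads: Management's best replies are Soft→N1, Firm→N4, Hard→N2; Union's induced payoffs 10, 11, 10; outcome (Firm, N4), payoffs (11, 11).
If Management leads: Union's best replies are N1→Firm, N2→Hard, N3→Hard, N4→Soft, N5→Firm; Management's induced payoffs 1, 10, 5, 3, 7; outcome (Hard, N2), payoffs (10, 10).
Management gets 10 moving first and 11 moving second, so Management prefers to move second.

second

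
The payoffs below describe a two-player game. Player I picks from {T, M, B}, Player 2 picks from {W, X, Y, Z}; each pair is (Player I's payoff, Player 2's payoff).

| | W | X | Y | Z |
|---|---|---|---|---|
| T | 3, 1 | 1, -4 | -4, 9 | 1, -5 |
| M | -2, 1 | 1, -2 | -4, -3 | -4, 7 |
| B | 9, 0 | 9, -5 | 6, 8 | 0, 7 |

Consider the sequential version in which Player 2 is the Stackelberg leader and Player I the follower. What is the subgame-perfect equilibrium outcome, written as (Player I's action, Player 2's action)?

Work backward from Player I's decision.
- W: Player I compares 3, -2, 9 and picks B; Player 2 would get 0.
- X: Player I compares 1, 1, 9 and picks B; Player 2 would get -5.
- Y: Player I compares -4, -4, 6 and picks B; Player 2 would get 8.
- Z: Player I compares 1, -4, 0 and picks T; Player 2 would get -5.
Player 2's induced payoffs are 0, -5, 8, -5, so Player 2 commits to Y. Subgame-perfect outcome: (B, Y) with payoffs (6, 8).

(B, Y)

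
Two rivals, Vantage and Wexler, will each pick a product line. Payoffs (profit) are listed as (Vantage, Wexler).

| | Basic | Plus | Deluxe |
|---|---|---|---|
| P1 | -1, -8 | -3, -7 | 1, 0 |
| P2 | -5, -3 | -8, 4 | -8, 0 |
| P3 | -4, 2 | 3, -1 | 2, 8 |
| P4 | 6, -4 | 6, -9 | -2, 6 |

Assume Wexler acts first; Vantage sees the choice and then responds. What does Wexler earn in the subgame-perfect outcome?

Work backward from Vantage's decision.
- Basic: Vantage compares -1, -5, -4, 6 and picks P4; Wexler would get -4.
- Plus: Vantage compares -3, -8, 3, 6 and picks P4; Wexler would get -9.
- Deluxe: Vantage compares 1, -8, 2, -2 and picks P3; Wexler would get 8.
Among -4, -9, 8, the best is 8 at Deluxe. Subgame-perfect outcome: (P3, Deluxe) with payoffs (2, 8).

8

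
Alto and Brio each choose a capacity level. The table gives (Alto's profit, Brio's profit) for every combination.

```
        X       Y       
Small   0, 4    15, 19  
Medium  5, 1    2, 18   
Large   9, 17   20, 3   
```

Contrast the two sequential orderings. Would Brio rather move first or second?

second

If Alto leads: Brio's best replies are Small→Y, Medium→Y, Large→X; Alto's induced payoffs 15, 2, 9; outcome (Small, Y), payoffs (15, 19).
If Brio leads: Alto's best replies are X→Large, Y→Large; Brio's induced payoffs 17, 3; outcome (Large, X), payoffs (9, 17).
Brio gets 17 moving first and 19 moving second, so Brio prefers to move second.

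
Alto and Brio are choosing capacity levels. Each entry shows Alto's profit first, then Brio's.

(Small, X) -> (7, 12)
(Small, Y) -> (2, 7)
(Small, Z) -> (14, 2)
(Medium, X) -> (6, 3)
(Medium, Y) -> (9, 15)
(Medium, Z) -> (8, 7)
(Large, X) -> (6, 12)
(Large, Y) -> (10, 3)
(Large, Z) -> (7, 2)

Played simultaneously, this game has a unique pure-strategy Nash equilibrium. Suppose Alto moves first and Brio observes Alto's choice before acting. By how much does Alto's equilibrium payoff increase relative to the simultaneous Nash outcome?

2

Work backward from Brio's decision.
- Small: BR = X, leader payoff 7.
- Medium: BR = Y, leader payoff 9.
- Large: BR = X, leader payoff 6.
Among 7, 9, 6, the best is 9 at Medium. Subgame-perfect outcome: (Medium, Y) with payoffs (9, 15).
Now find the simultaneous Nash equilibrium.
Alto's best replies: X→Small; Y→Large; Z→Small.
Brio's best replies: Small→X; Medium→Y; Large→X.
Only (Small, X) has each player best-responding; Nash payoffs (7, 12).
Alto's commitment gain: 9 − 7 = 2.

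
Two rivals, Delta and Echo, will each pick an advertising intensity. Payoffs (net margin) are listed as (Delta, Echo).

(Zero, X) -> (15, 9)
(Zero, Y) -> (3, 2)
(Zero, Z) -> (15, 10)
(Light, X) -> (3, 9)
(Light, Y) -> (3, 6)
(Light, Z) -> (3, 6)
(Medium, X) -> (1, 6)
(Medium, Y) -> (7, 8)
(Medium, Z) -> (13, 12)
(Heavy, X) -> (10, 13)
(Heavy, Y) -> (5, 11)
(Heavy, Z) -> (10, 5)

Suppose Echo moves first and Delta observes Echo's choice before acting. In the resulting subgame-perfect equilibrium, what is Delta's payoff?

Work backward from Delta's decision.
- X: Delta compares 15, 3, 1, 10 and picks Zero; Echo would get 9.
- Y: Delta compares 3, 3, 7, 5 and picks Medium; Echo would get 8.
- Z: Delta compares 15, 3, 13, 10 and picks Zero; Echo would get 10.
Echo's induced payoffs are 9, 8, 10, so Echo commits to Z. Subgame-perfect outcome: (Zero, Z) with payoffs (15, 10).

15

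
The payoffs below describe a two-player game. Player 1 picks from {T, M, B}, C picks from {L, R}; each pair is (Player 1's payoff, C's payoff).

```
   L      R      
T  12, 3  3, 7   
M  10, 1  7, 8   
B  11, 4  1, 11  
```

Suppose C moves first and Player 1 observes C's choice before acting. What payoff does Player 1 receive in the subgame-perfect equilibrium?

Solve by backward induction (C leads).
- L: BR = T, leader payoff 3.
- R: BR = M, leader payoff 8.
Maximizing over 3, 8, C chooses R. Subgame-perfect outcome: (M, R) with payoffs (7, 8).

7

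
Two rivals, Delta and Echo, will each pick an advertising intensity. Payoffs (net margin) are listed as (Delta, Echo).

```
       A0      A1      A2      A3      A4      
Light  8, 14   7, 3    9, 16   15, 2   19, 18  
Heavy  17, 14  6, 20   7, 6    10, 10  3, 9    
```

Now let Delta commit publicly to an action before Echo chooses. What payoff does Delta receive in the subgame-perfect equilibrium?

Echo best-responds to each possible Delta move:
- Light → Echo plays A4 (best of 14, 3, 16, 2, 18); Delta gets 19.
- Heavy → Echo plays A1 (best of 14, 20, 6, 10, 9); Delta gets 6.
Maximizing over 19, 6, Delta chooses Light. Subgame-perfect outcome: (Light, A4) with payoffs (19, 18).

19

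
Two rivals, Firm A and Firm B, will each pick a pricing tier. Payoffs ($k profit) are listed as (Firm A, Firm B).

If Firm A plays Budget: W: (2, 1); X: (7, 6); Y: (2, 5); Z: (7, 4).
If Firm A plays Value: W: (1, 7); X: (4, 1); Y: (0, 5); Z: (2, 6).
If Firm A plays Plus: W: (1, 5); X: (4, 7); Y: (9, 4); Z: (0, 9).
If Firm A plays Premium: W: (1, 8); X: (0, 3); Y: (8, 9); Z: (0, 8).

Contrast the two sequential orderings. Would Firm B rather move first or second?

second

If Firm A leads: Firm B's best replies are Budget→X, Value→W, Plus→Z, Premium→Y; Firm A's induced payoffs 7, 1, 0, 8; outcome (Premium, Y), payoffs (8, 9).
If Firm B leads: Firm A's best replies are W→Budget, X→Budget, Y→Plus, Z→Budget; Firm B's induced payoffs 1, 6, 4, 4; outcome (Budget, X), payoffs (7, 6).
Firm B gets 6 moving first and 9 moving second, so Firm B prefers to move second.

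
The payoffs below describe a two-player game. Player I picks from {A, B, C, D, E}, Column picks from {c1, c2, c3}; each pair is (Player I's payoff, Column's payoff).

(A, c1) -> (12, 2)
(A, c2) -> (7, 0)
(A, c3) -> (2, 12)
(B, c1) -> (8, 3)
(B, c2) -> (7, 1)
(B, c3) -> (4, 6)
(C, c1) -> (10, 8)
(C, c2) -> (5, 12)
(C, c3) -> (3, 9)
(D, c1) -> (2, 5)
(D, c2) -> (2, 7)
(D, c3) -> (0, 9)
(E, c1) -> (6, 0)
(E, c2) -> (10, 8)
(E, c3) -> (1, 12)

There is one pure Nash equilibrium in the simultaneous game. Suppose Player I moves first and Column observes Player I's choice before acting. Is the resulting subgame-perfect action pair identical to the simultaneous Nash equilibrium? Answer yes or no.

no

Backward induction with Player I moving first.
- A: BR = c3, leader payoff 2.
- B: BR = c3, leader payoff 4.
- C: BR = c2, leader payoff 5.
- D: BR = c3, leader payoff 0.
- E: BR = c3, leader payoff 1.
Maximizing over 2, 4, 5, 0, 1, Player I chooses C. Subgame-perfect outcome: (C, c2) with payoffs (5, 12).
For the simultaneous game, intersect best replies.
Player I's best replies: c1→A; c2→E; c3→B.
Column's best replies: A→c3; B→c3; C→c2; D→c3; E→c3.
The unique mutual best reply is (B, c3), giving (4, 6).
Sequential outcome (C, c2) differs from the Nash profile (B, c3).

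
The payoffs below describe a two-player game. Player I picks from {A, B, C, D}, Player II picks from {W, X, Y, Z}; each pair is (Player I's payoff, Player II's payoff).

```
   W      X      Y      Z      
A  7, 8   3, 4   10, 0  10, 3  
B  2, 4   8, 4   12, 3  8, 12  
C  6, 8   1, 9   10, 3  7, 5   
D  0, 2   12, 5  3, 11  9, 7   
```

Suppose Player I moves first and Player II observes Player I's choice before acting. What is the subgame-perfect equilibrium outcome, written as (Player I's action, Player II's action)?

(B, Z)

Player II best-responds to each possible Player I move:
- A → Player II plays W (best of 8, 4, 0, 3); Player I gets 7.
- B → Player II plays Z (best of 4, 4, 3, 12); Player I gets 8.
- C → Player II plays X (best of 8, 9, 3, 5); Player I gets 1.
- D → Player II plays Y (best of 2, 5, 11, 7); Player I gets 3.
Maximizing over 7, 8, 1, 3, Player I chooses B. Subgame-perfect outcome: (B, Z) with payoffs (8, 12).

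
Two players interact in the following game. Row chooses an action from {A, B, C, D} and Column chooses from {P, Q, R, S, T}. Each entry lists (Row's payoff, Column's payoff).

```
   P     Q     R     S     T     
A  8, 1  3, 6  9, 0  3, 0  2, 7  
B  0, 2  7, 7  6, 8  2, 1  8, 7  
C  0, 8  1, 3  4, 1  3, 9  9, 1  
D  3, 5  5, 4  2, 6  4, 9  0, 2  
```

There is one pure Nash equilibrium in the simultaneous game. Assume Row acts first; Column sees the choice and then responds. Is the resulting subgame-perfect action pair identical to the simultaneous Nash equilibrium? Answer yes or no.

Backward induction with Row moving first.
- A → Column plays T (best of 1, 6, 0, 0, 7); Row gets 2.
- B → Column plays R (best of 2, 7, 8, 1, 7); Row gets 6.
- C → Column plays S (best of 8, 3, 1, 9, 1); Row gets 3.
- D → Column plays S (best of 5, 4, 6, 9, 2); Row gets 4.
Maximizing over 2, 6, 3, 4, Row chooses B. Subgame-perfect outcome: (B, R) with payoffs (6, 8).
Now find the simultaneous Nash equilibrium.
Row's best replies: P→A; Q→B; R→A; S→D; T→C.
Column's best replies: A→T; B→R; C→S; D→S.
Only (D, S) has each player best-responding; Nash payoffs (4, 9).
Sequential outcome (B, R) differs from the Nash profile (D, S).

no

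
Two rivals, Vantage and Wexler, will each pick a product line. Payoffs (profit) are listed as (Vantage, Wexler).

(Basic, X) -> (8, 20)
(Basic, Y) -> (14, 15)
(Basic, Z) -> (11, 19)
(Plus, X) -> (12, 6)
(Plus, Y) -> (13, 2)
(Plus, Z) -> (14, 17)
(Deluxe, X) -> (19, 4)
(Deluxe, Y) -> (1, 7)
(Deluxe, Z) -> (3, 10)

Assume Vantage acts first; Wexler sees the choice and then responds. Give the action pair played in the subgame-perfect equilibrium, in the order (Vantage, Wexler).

Backward induction with Vantage moving first.
- Basic: Wexler compares 20, 15, 19 and picks X; Vantage would get 8.
- Plus: Wexler compares 6, 2, 17 and picks Z; Vantage would get 14.
- Deluxe: Wexler compares 4, 7, 10 and picks Z; Vantage would get 3.
Vantage's induced payoffs are 8, 14, 3, so Vantage commits to Plus. Subgame-perfect outcome: (Plus, Z) with payoffs (14, 17).

(Plus, Z)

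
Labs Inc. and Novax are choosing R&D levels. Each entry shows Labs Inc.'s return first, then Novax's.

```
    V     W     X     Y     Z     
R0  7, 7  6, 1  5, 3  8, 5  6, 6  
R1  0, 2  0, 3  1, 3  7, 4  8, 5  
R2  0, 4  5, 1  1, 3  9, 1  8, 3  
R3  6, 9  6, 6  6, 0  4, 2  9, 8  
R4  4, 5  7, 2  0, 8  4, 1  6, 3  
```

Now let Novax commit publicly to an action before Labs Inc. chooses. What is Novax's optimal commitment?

Z

Solve by backward induction (Novax leads).
- V: BR = R0, leader payoff 7.
- W: BR = R4, leader payoff 2.
- X: BR = R3, leader payoff 0.
- Y: BR = R2, leader payoff 1.
- Z: BR = R3, leader payoff 8.
Among 7, 2, 0, 1, 8, the best is 8 at Z. Subgame-perfect outcome: (R3, Z) with payoffs (9, 8).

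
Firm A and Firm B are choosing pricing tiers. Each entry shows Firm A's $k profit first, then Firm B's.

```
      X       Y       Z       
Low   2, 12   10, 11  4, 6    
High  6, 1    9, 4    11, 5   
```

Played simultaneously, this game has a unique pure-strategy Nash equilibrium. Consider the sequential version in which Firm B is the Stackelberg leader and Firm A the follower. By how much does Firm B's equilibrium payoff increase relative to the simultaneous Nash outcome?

6

Backward induction with Firm B moving first.
- X → Firm A plays High (best of 2, 6); Firm B gets 1.
- Y → Firm A plays Low (best of 10, 9); Firm B gets 11.
- Z → Firm A plays High (best of 4, 11); Firm B gets 5.
Among 1, 11, 5, the best is 11 at Y. Subgame-perfect outcome: (Low, Y) with payoffs (10, 11).
For the simultaneous game, intersect best replies.
Firm A's best replies: X→High; Y→Low; Z→High.
Firm B's best replies: Low→X; High→Z.
The unique mutual best reply is (High, Z), giving (11, 5).
Firm B's commitment gain: 11 − 5 = 6.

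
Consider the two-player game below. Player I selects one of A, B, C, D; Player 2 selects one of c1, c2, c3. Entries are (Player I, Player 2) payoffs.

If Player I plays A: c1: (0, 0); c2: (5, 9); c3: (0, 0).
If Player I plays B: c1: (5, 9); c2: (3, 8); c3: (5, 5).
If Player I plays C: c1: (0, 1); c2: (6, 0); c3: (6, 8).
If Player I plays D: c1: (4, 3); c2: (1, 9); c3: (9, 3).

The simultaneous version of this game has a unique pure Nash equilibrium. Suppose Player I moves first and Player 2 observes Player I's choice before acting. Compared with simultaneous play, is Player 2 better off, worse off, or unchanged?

worse off

Solve by backward induction (Player I leads).
- A: Player 2 compares 0, 9, 0 and picks c2; Player I would get 5.
- B: Player 2 compares 9, 8, 5 and picks c1; Player I would get 5.
- C: Player 2 compares 1, 0, 8 and picks c3; Player I would get 6.
- D: Player 2 compares 3, 9, 3 and picks c2; Player I would get 1.
Among 5, 5, 6, 1, the best is 6 at C. Subgame-perfect outcome: (C, c3) with payoffs (6, 8).
Now find the simultaneous Nash equilibrium.
Player I's best replies: c1→B; c2→C; c3→D.
Player 2's best replies: A→c2; B→c1; C→c3; D→c2.
Only (B, c1) has each player best-responding; Nash payoffs (5, 9).
Player 2 earns 8 sequentially versus 9 at the Nash outcome: worse off.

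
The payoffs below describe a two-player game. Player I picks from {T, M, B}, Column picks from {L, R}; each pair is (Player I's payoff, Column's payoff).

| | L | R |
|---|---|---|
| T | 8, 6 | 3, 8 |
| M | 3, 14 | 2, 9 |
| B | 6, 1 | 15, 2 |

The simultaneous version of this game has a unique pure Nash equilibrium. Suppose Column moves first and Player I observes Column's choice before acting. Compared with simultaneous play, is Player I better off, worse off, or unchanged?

worse off

Work backward from Player I's decision.
- L: Player I compares 8, 3, 6 and picks T; Column would get 6.
- R: Player I compares 3, 2, 15 and picks B; Column would get 2.
Column's induced payoffs are 6, 2, so Column commits to L. Subgame-perfect outcome: (T, L) with payoffs (8, 6).
For the simultaneous game, intersect best replies.
Player I's best replies: L→T; R→B.
Column's best replies: T→R; M→L; B→R.
Only (B, R) has each player best-responding; Nash payoffs (15, 2).
Player I earns 8 sequentially versus 15 at the Nash outcome: worse off.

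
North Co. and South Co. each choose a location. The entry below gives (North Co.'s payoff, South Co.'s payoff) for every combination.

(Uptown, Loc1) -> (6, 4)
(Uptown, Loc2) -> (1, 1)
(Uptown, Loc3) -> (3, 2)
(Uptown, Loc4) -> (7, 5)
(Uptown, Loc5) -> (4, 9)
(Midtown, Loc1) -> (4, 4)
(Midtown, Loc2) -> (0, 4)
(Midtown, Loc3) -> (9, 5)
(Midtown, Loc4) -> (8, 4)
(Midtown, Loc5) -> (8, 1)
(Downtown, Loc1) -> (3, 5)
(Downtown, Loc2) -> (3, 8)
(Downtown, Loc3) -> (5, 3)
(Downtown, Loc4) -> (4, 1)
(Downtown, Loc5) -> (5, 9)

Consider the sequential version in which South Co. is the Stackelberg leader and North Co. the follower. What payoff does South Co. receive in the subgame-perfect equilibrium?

North Co. best-responds to each possible South Co. move:
- Loc1 → North Co. plays Uptown (best of 6, 4, 3); South Co. gets 4.
- Loc2 → North Co. plays Downtown (best of 1, 0, 3); South Co. gets 8.
- Loc3 → North Co. plays Midtown (best of 3, 9, 5); South Co. gets 5.
- Loc4 → North Co. plays Midtown (best of 7, 8, 4); South Co. gets 4.
- Loc5 → North Co. plays Midtown (best of 4, 8, 5); South Co. gets 1.
Maximizing over 4, 8, 5, 4, 1, South Co. chooses Loc2. Subgame-perfect outcome: (Downtown, Loc2) with payoffs (3, 8).

8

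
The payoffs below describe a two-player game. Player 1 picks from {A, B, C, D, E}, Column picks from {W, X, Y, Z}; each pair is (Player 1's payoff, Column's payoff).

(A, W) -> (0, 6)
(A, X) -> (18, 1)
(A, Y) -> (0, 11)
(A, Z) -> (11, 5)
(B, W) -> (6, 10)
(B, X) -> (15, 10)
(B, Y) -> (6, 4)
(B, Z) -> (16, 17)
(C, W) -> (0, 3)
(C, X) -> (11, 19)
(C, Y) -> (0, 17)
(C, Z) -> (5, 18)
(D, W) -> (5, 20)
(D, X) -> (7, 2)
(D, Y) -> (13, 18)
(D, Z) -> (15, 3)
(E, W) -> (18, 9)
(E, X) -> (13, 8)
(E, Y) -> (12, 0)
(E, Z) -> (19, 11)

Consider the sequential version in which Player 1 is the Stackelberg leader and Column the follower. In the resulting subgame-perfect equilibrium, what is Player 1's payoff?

Solve by backward induction (Player 1 leads).
- A → Column plays Y (best of 6, 1, 11, 5); Player 1 gets 0.
- B → Column plays Z (best of 10, 10, 4, 17); Player 1 gets 16.
- C → Column plays X (best of 3, 19, 17, 18); Player 1 gets 11.
- D → Column plays W (best of 20, 2, 18, 3); Player 1 gets 5.
- E → Column plays Z (best of 9, 8, 0, 11); Player 1 gets 19.
Maximizing over 0, 16, 11, 5, 19, Player 1 chooses E. Subgame-perfect outcome: (E, Z) with payoffs (19, 11).

19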